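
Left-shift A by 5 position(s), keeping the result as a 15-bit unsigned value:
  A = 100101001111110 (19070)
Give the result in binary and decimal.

Shift left by 5: drop the top 5 bit(s), append 5 zero(s) on the right.
  100101001111110  ->  discard [10010], keep [1001111110], append 00000
= 100111111000000

Answer: 100111111000000 (20416)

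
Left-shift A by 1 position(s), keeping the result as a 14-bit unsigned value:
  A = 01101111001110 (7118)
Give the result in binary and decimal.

Shift left by 1: drop the top 1 bit(s), append 1 zero(s) on the right.
  01101111001110  ->  discard [0], keep [1101111001110], append 0
= 11011110011100

Answer: 11011110011100 (14236)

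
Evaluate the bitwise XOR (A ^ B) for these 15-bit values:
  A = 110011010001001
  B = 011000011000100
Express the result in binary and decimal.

Apply ^ to each column (1 where bits differ):
  110011010001001
^ 011000011000100
-----------------
  101011001001101

Answer: 101011001001101 (22093)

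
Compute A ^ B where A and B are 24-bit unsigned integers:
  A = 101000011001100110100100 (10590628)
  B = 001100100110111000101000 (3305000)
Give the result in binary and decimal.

Apply ^ to each column (1 where bits differ):
  101000011001100110100100
^ 001100100110111000101000
--------------------------
  100100111111011110001100

Answer: 100100111111011110001100 (9697164)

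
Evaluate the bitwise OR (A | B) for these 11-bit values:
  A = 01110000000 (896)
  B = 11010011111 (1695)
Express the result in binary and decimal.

Apply | to each column (1 where either bit is 1):
  01110000000
| 11010011111
-------------
  11110011111

Answer: 11110011111 (1951)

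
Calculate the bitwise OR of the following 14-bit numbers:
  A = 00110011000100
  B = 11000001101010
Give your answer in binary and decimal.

Apply | to each column (1 where either bit is 1):
  00110011000100
| 11000001101010
----------------
  11110011101110

Answer: 11110011101110 (15598)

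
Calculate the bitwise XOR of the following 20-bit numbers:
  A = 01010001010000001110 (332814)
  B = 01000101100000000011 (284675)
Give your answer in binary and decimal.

Apply ^ to each column (1 where bits differ):
  01010001010000001110
^ 01000101100000000011
----------------------
  00010100110000001101

Answer: 00010100110000001101 (85005)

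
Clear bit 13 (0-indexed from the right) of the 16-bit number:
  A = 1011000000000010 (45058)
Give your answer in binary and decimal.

Mask = ~(1 << 13) = 1101111111111111
Bit 13 of A is 1, so AND-ing with the mask clears it to 0.
  1011000000000010
& 1101111111111111
------------------
  1001000000000010

Answer: 1001000000000010 (36866)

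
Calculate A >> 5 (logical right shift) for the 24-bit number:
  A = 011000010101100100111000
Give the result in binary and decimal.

Logical shift right by 5: drop the bottom 5 bit(s), prepend 5 zero(s) on the left.
  011000010101100100111000  ->  keep [0110000101011001001], discard [11000], prepend 00000
= 000000110000101011001001

Answer: 000000110000101011001001 (199369)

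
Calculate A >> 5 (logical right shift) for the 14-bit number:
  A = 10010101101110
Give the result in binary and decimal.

Logical shift right by 5: drop the bottom 5 bit(s), prepend 5 zero(s) on the left.
  10010101101110  ->  keep [100101011], discard [01110], prepend 00000
= 00000100101011

Answer: 00000100101011 (299)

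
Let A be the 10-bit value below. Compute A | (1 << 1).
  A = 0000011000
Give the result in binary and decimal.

Mask = 1 << 1 = 0000000010
Bit 1 of A is 0, so OR-ing with the mask flips it to 1.
  0000011000
| 0000000010
------------
  0000011010

Answer: 0000011010 (26)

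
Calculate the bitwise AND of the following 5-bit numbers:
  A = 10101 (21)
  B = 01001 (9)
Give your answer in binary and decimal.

Apply & to each column (1 only where both bits are 1):
  10101
& 01001
-------
  00001

Answer: 00001 (1)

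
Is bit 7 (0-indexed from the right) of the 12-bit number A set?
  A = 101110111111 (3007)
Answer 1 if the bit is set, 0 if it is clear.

Bit 7 is the 8th from the right.
  101110111111
      ^
That bit is 1.

Answer: 1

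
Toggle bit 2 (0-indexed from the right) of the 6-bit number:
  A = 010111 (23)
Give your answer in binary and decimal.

Mask = 1 << 2 = 000100
Bit 2 of A is 1; XOR with the mask flips it to 0.
  010111
^ 000100
--------
  010011

Answer: 010011 (19)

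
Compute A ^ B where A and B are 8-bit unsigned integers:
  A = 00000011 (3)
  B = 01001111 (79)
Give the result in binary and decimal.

Apply ^ to each column (1 where bits differ):
  00000011
^ 01001111
----------
  01001100

Answer: 01001100 (76)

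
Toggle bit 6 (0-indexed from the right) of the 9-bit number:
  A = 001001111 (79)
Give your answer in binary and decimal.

Mask = 1 << 6 = 001000000
Bit 6 of A is 1; XOR with the mask flips it to 0.
  001001111
^ 001000000
-----------
  000001111

Answer: 000001111 (15)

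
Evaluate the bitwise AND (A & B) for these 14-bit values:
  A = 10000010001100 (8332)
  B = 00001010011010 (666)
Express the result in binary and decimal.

Apply & to each column (1 only where both bits are 1):
  10000010001100
& 00001010011010
----------------
  00000010001000

Answer: 00000010001000 (136)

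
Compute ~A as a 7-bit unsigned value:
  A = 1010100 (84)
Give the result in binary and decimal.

Flip each bit (0->1, 1->0):
  1010100
  0101011

Answer: 0101011 (43)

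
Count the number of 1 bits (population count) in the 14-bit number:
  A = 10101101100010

10101101100010
1-bits at positions (from bit 0 = LSB): 1, 5, 6, 8, 9, 11, 13
Count = 7

Answer: 7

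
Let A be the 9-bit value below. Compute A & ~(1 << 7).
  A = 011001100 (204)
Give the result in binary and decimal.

Mask = ~(1 << 7) = 101111111
Bit 7 of A is 1, so AND-ing with the mask clears it to 0.
  011001100
& 101111111
-----------
  001001100

Answer: 001001100 (76)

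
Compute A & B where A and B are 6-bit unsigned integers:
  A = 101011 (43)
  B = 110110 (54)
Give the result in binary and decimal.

Apply & to each column (1 only where both bits are 1):
  101011
& 110110
--------
  100010

Answer: 100010 (34)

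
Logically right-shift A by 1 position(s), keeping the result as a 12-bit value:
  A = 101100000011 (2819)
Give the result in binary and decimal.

Logical shift right by 1: drop the bottom 1 bit(s), prepend 1 zero(s) on the left.
  101100000011  ->  keep [10110000001], discard [1], prepend 0
= 010110000001

Answer: 010110000001 (1409)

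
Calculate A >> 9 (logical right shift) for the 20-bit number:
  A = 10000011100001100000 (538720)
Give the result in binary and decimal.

Logical shift right by 9: drop the bottom 9 bit(s), prepend 9 zero(s) on the left.
  10000011100001100000  ->  keep [10000011100], discard [001100000], prepend 000000000
= 00000000010000011100

Answer: 00000000010000011100 (1052)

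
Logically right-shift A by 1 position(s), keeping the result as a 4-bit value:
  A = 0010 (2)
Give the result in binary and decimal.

Logical shift right by 1: drop the bottom 1 bit(s), prepend 1 zero(s) on the left.
  0010  ->  keep [001], discard [0], prepend 0
= 0001

Answer: 0001 (1)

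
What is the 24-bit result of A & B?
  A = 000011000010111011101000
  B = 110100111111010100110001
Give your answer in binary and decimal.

Apply & to each column (1 only where both bits are 1):
  000011000010111011101000
& 110100111111010100110001
--------------------------
  000000000010010000100000

Answer: 000000000010010000100000 (9248)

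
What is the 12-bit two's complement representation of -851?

1. Binary of +851:  001101010011
2. Invert bits:     110010101100
3. Add 1:           110010101101

Answer: 110010101101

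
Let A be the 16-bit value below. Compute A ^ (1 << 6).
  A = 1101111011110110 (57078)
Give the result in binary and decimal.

Mask = 1 << 6 = 0000000001000000
Bit 6 of A is 1; XOR with the mask flips it to 0.
  1101111011110110
^ 0000000001000000
------------------
  1101111010110110

Answer: 1101111010110110 (57014)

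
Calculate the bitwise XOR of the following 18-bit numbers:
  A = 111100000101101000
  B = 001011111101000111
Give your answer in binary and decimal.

Apply ^ to each column (1 where bits differ):
  111100000101101000
^ 001011111101000111
--------------------
  110111111000101111

Answer: 110111111000101111 (228911)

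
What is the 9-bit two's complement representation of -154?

1. Binary of +154:  010011010
2. Invert bits:     101100101
3. Add 1:           101100110

Answer: 101100110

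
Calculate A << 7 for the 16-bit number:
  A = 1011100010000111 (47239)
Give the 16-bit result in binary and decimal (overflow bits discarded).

Shift left by 7: drop the top 7 bit(s), append 7 zero(s) on the right.
  1011100010000111  ->  discard [1011100], keep [010000111], append 0000000
= 0100001110000000

Answer: 0100001110000000 (17280)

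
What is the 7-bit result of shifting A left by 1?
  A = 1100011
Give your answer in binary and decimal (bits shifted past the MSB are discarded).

Shift left by 1: drop the top 1 bit(s), append 1 zero(s) on the right.
  1100011  ->  discard [1], keep [100011], append 0
= 1000110

Answer: 1000110 (70)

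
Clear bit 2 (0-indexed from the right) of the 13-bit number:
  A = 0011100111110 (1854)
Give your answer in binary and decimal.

Mask = ~(1 << 2) = 1111111111011
Bit 2 of A is 1, so AND-ing with the mask clears it to 0.
  0011100111110
& 1111111111011
---------------
  0011100111010

Answer: 0011100111010 (1850)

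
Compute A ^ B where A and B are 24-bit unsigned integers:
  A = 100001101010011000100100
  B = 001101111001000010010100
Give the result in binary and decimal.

Apply ^ to each column (1 where bits differ):
  100001101010011000100100
^ 001101111001000010010100
--------------------------
  101100010011011010110000

Answer: 101100010011011010110000 (11613872)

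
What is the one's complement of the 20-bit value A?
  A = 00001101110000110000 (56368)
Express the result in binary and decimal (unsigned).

Flip each bit (0->1, 1->0):
  00001101110000110000
  11110010001111001111

Answer: 11110010001111001111 (992207)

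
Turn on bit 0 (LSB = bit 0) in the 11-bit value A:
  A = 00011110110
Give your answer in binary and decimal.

Mask = 1 << 0 = 00000000001
Bit 0 of A is 0, so OR-ing with the mask flips it to 1.
  00011110110
| 00000000001
-------------
  00011110111

Answer: 00011110111 (247)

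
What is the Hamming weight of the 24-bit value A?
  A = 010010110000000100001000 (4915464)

010010110000000100001000
1-bits at positions (from bit 0 = LSB): 3, 8, 16, 17, 19, 22
Count = 6

Answer: 6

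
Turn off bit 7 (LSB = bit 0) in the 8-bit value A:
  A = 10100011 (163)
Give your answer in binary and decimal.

Mask = ~(1 << 7) = 01111111
Bit 7 of A is 1, so AND-ing with the mask clears it to 0.
  10100011
& 01111111
----------
  00100011

Answer: 00100011 (35)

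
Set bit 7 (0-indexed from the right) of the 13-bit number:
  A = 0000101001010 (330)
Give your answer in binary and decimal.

Mask = 1 << 7 = 0000010000000
Bit 7 of A is 0, so OR-ing with the mask flips it to 1.
  0000101001010
| 0000010000000
---------------
  0000111001010

Answer: 0000111001010 (458)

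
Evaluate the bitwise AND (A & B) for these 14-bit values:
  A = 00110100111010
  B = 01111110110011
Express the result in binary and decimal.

Apply & to each column (1 only where both bits are 1):
  00110100111010
& 01111110110011
----------------
  00110100110010

Answer: 00110100110010 (3378)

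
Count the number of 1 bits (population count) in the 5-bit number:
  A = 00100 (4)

00100
1-bits at positions (from bit 0 = LSB): 2
Count = 1

Answer: 1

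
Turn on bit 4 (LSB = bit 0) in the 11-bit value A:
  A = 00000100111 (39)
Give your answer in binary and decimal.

Mask = 1 << 4 = 00000010000
Bit 4 of A is 0, so OR-ing with the mask flips it to 1.
  00000100111
| 00000010000
-------------
  00000110111

Answer: 00000110111 (55)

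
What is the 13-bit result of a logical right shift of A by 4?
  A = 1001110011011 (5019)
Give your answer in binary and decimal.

Logical shift right by 4: drop the bottom 4 bit(s), prepend 4 zero(s) on the left.
  1001110011011  ->  keep [100111001], discard [1011], prepend 0000
= 0000100111001

Answer: 0000100111001 (313)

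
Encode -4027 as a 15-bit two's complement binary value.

1. Binary of +4027:  000111110111011
2. Invert bits:     111000001000100
3. Add 1:           111000001000101

Answer: 111000001000101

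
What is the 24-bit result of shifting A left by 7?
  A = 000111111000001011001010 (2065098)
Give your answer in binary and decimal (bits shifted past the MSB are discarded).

Shift left by 7: drop the top 7 bit(s), append 7 zero(s) on the right.
  000111111000001011001010  ->  discard [0001111], keep [11000001011001010], append 0000000
= 110000010110010100000000

Answer: 110000010110010100000000 (12674304)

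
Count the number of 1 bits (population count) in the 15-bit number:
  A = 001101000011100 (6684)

001101000011100
1-bits at positions (from bit 0 = LSB): 2, 3, 4, 9, 11, 12
Count = 6

Answer: 6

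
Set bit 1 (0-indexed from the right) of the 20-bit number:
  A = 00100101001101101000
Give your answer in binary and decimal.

Mask = 1 << 1 = 00000000000000000010
Bit 1 of A is 0, so OR-ing with the mask flips it to 1.
  00100101001101101000
| 00000000000000000010
----------------------
  00100101001101101010

Answer: 00100101001101101010 (152426)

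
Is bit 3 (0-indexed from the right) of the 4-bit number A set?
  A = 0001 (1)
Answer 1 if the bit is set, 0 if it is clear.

Bit 3 is the 4th from the right.
  0001
  ^
That bit is 0.

Answer: 0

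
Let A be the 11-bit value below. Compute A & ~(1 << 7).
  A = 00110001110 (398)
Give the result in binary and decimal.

Mask = ~(1 << 7) = 11101111111
Bit 7 of A is 1, so AND-ing with the mask clears it to 0.
  00110001110
& 11101111111
-------------
  00100001110

Answer: 00100001110 (270)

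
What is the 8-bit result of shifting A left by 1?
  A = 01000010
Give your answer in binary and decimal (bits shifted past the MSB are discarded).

Shift left by 1: drop the top 1 bit(s), append 1 zero(s) on the right.
  01000010  ->  discard [0], keep [1000010], append 0
= 10000100

Answer: 10000100 (132)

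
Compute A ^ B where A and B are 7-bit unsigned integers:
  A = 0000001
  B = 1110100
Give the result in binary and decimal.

Apply ^ to each column (1 where bits differ):
  0000001
^ 1110100
---------
  1110101

Answer: 1110101 (117)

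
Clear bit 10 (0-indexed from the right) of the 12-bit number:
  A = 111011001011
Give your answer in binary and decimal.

Mask = ~(1 << 10) = 101111111111
Bit 10 of A is 1, so AND-ing with the mask clears it to 0.
  111011001011
& 101111111111
--------------
  101011001011

Answer: 101011001011 (2763)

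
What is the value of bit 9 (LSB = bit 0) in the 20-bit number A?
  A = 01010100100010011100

Bit 9 is the 10th from the right.
  01010100100010011100
            ^
That bit is 0.

Answer: 0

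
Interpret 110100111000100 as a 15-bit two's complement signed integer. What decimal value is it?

MSB is 1, so the value is negative. Find the magnitude:
1. Invert bits:  001011000111011
2. Add 1:        001011000111100  = 5692
3. Apply sign:   -5692

Answer: -5692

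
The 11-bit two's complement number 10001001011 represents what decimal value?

MSB is 1, so the value is negative. Find the magnitude:
1. Invert bits:  01110110100
2. Add 1:        01110110101  = 949
3. Apply sign:   -949

Answer: -949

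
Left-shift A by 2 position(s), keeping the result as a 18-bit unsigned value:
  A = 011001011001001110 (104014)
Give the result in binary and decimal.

Shift left by 2: drop the top 2 bit(s), append 2 zero(s) on the right.
  011001011001001110  ->  discard [01], keep [1001011001001110], append 00
= 100101100100111000

Answer: 100101100100111000 (153912)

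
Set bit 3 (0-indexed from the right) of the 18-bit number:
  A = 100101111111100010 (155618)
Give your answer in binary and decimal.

Mask = 1 << 3 = 000000000000001000
Bit 3 of A is 0, so OR-ing with the mask flips it to 1.
  100101111111100010
| 000000000000001000
--------------------
  100101111111101010

Answer: 100101111111101010 (155626)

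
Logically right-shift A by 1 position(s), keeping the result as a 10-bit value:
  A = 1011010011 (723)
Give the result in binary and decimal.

Logical shift right by 1: drop the bottom 1 bit(s), prepend 1 zero(s) on the left.
  1011010011  ->  keep [101101001], discard [1], prepend 0
= 0101101001

Answer: 0101101001 (361)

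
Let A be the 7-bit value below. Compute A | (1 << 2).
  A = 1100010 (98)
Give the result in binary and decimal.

Mask = 1 << 2 = 0000100
Bit 2 of A is 0, so OR-ing with the mask flips it to 1.
  1100010
| 0000100
---------
  1100110

Answer: 1100110 (102)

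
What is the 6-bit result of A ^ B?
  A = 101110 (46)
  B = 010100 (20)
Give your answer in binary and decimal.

Apply ^ to each column (1 where bits differ):
  101110
^ 010100
--------
  111010

Answer: 111010 (58)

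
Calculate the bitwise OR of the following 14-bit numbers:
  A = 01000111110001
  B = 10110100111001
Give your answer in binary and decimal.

Apply | to each column (1 where either bit is 1):
  01000111110001
| 10110100111001
----------------
  11110111111001

Answer: 11110111111001 (15865)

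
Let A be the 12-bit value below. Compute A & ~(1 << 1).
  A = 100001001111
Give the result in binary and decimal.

Mask = ~(1 << 1) = 111111111101
Bit 1 of A is 1, so AND-ing with the mask clears it to 0.
  100001001111
& 111111111101
--------------
  100001001101

Answer: 100001001101 (2125)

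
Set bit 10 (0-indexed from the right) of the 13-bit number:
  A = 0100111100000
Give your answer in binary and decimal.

Mask = 1 << 10 = 0010000000000
Bit 10 of A is 0, so OR-ing with the mask flips it to 1.
  0100111100000
| 0010000000000
---------------
  0110111100000

Answer: 0110111100000 (3552)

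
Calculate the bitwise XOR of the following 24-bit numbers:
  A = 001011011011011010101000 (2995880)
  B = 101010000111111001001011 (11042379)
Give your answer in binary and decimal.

Apply ^ to each column (1 where bits differ):
  001011011011011010101000
^ 101010000111111001001011
--------------------------
  100001011100100011100011

Answer: 100001011100100011100011 (8767715)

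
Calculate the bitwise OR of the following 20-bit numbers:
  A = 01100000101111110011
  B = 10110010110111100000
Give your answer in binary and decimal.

Apply | to each column (1 where either bit is 1):
  01100000101111110011
| 10110010110111100000
----------------------
  11110010111111110011

Answer: 11110010111111110011 (995315)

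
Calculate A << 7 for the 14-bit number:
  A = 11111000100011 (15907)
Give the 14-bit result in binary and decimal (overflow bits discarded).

Shift left by 7: drop the top 7 bit(s), append 7 zero(s) on the right.
  11111000100011  ->  discard [1111100], keep [0100011], append 0000000
= 01000110000000

Answer: 01000110000000 (4480)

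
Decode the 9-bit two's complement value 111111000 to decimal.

MSB is 1, so the value is negative. Find the magnitude:
1. Invert bits:  000000111
2. Add 1:        000001000  = 8
3. Apply sign:   -8

Answer: -8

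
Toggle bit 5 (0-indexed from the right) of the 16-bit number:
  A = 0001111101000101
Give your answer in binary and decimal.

Mask = 1 << 5 = 0000000000100000
Bit 5 of A is 0; XOR with the mask flips it to 1.
  0001111101000101
^ 0000000000100000
------------------
  0001111101100101

Answer: 0001111101100101 (8037)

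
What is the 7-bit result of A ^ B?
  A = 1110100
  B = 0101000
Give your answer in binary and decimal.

Apply ^ to each column (1 where bits differ):
  1110100
^ 0101000
---------
  1011100

Answer: 1011100 (92)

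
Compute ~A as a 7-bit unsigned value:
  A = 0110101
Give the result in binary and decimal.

Flip each bit (0->1, 1->0):
  0110101
  1001010

Answer: 1001010 (74)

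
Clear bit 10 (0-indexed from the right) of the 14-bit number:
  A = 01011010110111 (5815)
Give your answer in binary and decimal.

Mask = ~(1 << 10) = 11101111111111
Bit 10 of A is 1, so AND-ing with the mask clears it to 0.
  01011010110111
& 11101111111111
----------------
  01001010110111

Answer: 01001010110111 (4791)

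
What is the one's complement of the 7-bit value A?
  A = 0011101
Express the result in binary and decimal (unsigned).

Flip each bit (0->1, 1->0):
  0011101
  1100010

Answer: 1100010 (98)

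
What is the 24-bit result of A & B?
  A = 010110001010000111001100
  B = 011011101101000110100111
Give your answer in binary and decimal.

Apply & to each column (1 only where both bits are 1):
  010110001010000111001100
& 011011101101000110100111
--------------------------
  010010001000000110000100

Answer: 010010001000000110000100 (4751748)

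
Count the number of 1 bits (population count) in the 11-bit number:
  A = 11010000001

11010000001
1-bits at positions (from bit 0 = LSB): 0, 7, 9, 10
Count = 4

Answer: 4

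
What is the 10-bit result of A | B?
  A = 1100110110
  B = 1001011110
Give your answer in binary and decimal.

Apply | to each column (1 where either bit is 1):
  1100110110
| 1001011110
------------
  1101111110

Answer: 1101111110 (894)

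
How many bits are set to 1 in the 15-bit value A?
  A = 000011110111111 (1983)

000011110111111
1-bits at positions (from bit 0 = LSB): 0, 1, 2, 3, 4, 5, 7, 8, 9, 10
Count = 10

Answer: 10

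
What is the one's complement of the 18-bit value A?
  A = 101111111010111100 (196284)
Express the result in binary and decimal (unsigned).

Flip each bit (0->1, 1->0):
  101111111010111100
  010000000101000011

Answer: 010000000101000011 (65859)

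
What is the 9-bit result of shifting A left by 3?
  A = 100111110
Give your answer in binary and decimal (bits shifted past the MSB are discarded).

Shift left by 3: drop the top 3 bit(s), append 3 zero(s) on the right.
  100111110  ->  discard [100], keep [111110], append 000
= 111110000

Answer: 111110000 (496)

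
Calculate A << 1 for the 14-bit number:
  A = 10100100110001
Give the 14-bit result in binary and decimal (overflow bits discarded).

Shift left by 1: drop the top 1 bit(s), append 1 zero(s) on the right.
  10100100110001  ->  discard [1], keep [0100100110001], append 0
= 01001001100010

Answer: 01001001100010 (4706)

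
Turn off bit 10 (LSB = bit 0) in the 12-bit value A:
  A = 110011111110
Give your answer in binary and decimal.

Mask = ~(1 << 10) = 101111111111
Bit 10 of A is 1, so AND-ing with the mask clears it to 0.
  110011111110
& 101111111111
--------------
  100011111110

Answer: 100011111110 (2302)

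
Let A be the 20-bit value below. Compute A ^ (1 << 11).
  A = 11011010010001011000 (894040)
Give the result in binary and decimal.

Mask = 1 << 11 = 00000000100000000000
Bit 11 of A is 0; XOR with the mask flips it to 1.
  11011010010001011000
^ 00000000100000000000
----------------------
  11011010110001011000

Answer: 11011010110001011000 (896088)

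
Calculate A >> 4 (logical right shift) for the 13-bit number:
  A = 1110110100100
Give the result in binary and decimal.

Logical shift right by 4: drop the bottom 4 bit(s), prepend 4 zero(s) on the left.
  1110110100100  ->  keep [111011010], discard [0100], prepend 0000
= 0000111011010

Answer: 0000111011010 (474)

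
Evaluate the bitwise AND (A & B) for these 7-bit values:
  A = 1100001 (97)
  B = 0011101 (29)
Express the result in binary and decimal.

Apply & to each column (1 only where both bits are 1):
  1100001
& 0011101
---------
  0000001

Answer: 0000001 (1)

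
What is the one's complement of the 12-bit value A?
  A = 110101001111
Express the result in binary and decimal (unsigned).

Flip each bit (0->1, 1->0):
  110101001111
  001010110000

Answer: 001010110000 (688)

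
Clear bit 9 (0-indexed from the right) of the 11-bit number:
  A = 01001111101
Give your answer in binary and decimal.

Mask = ~(1 << 9) = 10111111111
Bit 9 of A is 1, so AND-ing with the mask clears it to 0.
  01001111101
& 10111111111
-------------
  00001111101

Answer: 00001111101 (125)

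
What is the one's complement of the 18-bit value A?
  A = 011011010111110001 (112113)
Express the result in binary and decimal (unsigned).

Flip each bit (0->1, 1->0):
  011011010111110001
  100100101000001110

Answer: 100100101000001110 (150030)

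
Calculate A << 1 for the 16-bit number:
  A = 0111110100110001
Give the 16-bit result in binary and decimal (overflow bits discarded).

Shift left by 1: drop the top 1 bit(s), append 1 zero(s) on the right.
  0111110100110001  ->  discard [0], keep [111110100110001], append 0
= 1111101001100010

Answer: 1111101001100010 (64098)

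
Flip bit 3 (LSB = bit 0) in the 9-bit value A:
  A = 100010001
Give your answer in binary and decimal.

Mask = 1 << 3 = 000001000
Bit 3 of A is 0; XOR with the mask flips it to 1.
  100010001
^ 000001000
-----------
  100011001

Answer: 100011001 (281)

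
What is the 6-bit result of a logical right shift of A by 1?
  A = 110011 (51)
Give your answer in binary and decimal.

Logical shift right by 1: drop the bottom 1 bit(s), prepend 1 zero(s) on the left.
  110011  ->  keep [11001], discard [1], prepend 0
= 011001

Answer: 011001 (25)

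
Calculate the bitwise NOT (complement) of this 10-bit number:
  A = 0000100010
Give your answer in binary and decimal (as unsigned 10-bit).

Flip each bit (0->1, 1->0):
  0000100010
  1111011101

Answer: 1111011101 (989)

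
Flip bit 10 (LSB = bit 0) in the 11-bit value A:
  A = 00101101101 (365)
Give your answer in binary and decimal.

Mask = 1 << 10 = 10000000000
Bit 10 of A is 0; XOR with the mask flips it to 1.
  00101101101
^ 10000000000
-------------
  10101101101

Answer: 10101101101 (1389)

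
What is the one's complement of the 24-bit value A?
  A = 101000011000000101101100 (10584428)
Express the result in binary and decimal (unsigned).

Flip each bit (0->1, 1->0):
  101000011000000101101100
  010111100111111010010011

Answer: 010111100111111010010011 (6192787)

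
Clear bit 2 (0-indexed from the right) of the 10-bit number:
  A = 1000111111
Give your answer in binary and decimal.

Mask = ~(1 << 2) = 1111111011
Bit 2 of A is 1, so AND-ing with the mask clears it to 0.
  1000111111
& 1111111011
------------
  1000111011

Answer: 1000111011 (571)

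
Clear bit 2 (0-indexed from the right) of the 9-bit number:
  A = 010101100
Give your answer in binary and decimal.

Mask = ~(1 << 2) = 111111011
Bit 2 of A is 1, so AND-ing with the mask clears it to 0.
  010101100
& 111111011
-----------
  010101000

Answer: 010101000 (168)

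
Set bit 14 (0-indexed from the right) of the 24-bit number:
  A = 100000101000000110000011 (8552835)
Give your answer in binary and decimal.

Mask = 1 << 14 = 000000000100000000000000
Bit 14 of A is 0, so OR-ing with the mask flips it to 1.
  100000101000000110000011
| 000000000100000000000000
--------------------------
  100000101100000110000011

Answer: 100000101100000110000011 (8569219)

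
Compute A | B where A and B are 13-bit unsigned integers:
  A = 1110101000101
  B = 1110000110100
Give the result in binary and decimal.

Apply | to each column (1 where either bit is 1):
  1110101000101
| 1110000110100
---------------
  1110101110101

Answer: 1110101110101 (7541)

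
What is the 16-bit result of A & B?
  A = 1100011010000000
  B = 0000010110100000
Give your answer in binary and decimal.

Apply & to each column (1 only where both bits are 1):
  1100011010000000
& 0000010110100000
------------------
  0000010010000000

Answer: 0000010010000000 (1152)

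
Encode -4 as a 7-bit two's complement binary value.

1. Binary of +4:  0000100
2. Invert bits:     1111011
3. Add 1:           1111100

Answer: 1111100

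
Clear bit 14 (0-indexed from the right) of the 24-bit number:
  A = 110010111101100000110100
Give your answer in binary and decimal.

Mask = ~(1 << 14) = 111111111011111111111111
Bit 14 of A is 1, so AND-ing with the mask clears it to 0.
  110010111101100000110100
& 111111111011111111111111
--------------------------
  110010111001100000110100

Answer: 110010111001100000110100 (13342772)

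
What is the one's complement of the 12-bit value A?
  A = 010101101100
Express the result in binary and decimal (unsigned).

Flip each bit (0->1, 1->0):
  010101101100
  101010010011

Answer: 101010010011 (2707)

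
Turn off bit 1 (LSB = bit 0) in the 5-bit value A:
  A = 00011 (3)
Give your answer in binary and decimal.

Mask = ~(1 << 1) = 11101
Bit 1 of A is 1, so AND-ing with the mask clears it to 0.
  00011
& 11101
-------
  00001

Answer: 00001 (1)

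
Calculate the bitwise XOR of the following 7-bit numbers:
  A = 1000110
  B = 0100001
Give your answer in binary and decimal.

Apply ^ to each column (1 where bits differ):
  1000110
^ 0100001
---------
  1100111

Answer: 1100111 (103)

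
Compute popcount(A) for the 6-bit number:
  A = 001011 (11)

001011
1-bits at positions (from bit 0 = LSB): 0, 1, 3
Count = 3

Answer: 3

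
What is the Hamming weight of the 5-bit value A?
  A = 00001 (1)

00001
1-bits at positions (from bit 0 = LSB): 0
Count = 1

Answer: 1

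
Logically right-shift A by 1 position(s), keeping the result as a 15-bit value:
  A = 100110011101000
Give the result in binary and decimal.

Logical shift right by 1: drop the bottom 1 bit(s), prepend 1 zero(s) on the left.
  100110011101000  ->  keep [10011001110100], discard [0], prepend 0
= 010011001110100

Answer: 010011001110100 (9844)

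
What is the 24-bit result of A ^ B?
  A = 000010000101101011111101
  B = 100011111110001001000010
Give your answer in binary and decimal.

Apply ^ to each column (1 where bits differ):
  000010000101101011111101
^ 100011111110001001000010
--------------------------
  100001111011100010111111

Answer: 100001111011100010111111 (8894655)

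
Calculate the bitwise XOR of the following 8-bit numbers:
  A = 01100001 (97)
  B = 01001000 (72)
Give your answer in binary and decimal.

Apply ^ to each column (1 where bits differ):
  01100001
^ 01001000
----------
  00101001

Answer: 00101001 (41)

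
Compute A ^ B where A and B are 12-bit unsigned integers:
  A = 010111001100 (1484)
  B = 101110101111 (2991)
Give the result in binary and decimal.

Apply ^ to each column (1 where bits differ):
  010111001100
^ 101110101111
--------------
  111001100011

Answer: 111001100011 (3683)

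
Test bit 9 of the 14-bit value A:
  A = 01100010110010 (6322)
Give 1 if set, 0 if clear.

Bit 9 is the 10th from the right.
  01100010110010
      ^
That bit is 0.

Answer: 0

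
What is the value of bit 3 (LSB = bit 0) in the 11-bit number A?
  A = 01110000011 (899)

Bit 3 is the 4th from the right.
  01110000011
         ^
That bit is 0.

Answer: 0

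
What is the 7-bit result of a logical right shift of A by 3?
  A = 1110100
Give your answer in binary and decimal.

Logical shift right by 3: drop the bottom 3 bit(s), prepend 3 zero(s) on the left.
  1110100  ->  keep [1110], discard [100], prepend 000
= 0001110

Answer: 0001110 (14)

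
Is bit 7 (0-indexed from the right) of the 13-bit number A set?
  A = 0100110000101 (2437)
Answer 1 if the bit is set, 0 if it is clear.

Bit 7 is the 8th from the right.
  0100110000101
       ^
That bit is 1.

Answer: 1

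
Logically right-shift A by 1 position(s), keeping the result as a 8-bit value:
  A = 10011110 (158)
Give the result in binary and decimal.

Logical shift right by 1: drop the bottom 1 bit(s), prepend 1 zero(s) on the left.
  10011110  ->  keep [1001111], discard [0], prepend 0
= 01001111

Answer: 01001111 (79)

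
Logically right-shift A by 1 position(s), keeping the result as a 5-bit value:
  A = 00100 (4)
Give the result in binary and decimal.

Logical shift right by 1: drop the bottom 1 bit(s), prepend 1 zero(s) on the left.
  00100  ->  keep [0010], discard [0], prepend 0
= 00010

Answer: 00010 (2)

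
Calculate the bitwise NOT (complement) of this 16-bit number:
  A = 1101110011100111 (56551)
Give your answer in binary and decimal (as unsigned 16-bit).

Flip each bit (0->1, 1->0):
  1101110011100111
  0010001100011000

Answer: 0010001100011000 (8984)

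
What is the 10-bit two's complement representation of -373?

1. Binary of +373:  0101110101
2. Invert bits:     1010001010
3. Add 1:           1010001011

Answer: 1010001011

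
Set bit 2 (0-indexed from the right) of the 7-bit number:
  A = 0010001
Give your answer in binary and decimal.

Mask = 1 << 2 = 0000100
Bit 2 of A is 0, so OR-ing with the mask flips it to 1.
  0010001
| 0000100
---------
  0010101

Answer: 0010101 (21)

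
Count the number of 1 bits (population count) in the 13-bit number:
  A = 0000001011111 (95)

0000001011111
1-bits at positions (from bit 0 = LSB): 0, 1, 2, 3, 4, 6
Count = 6

Answer: 6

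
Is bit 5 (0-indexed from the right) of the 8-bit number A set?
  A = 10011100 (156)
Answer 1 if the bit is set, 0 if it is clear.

Bit 5 is the 6th from the right.
  10011100
    ^
That bit is 0.

Answer: 0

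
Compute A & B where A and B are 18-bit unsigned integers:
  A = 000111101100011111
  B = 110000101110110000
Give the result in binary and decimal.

Apply & to each column (1 only where both bits are 1):
  000111101100011111
& 110000101110110000
--------------------
  000000101100010000

Answer: 000000101100010000 (2832)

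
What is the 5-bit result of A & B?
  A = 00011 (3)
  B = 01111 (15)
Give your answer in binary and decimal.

Apply & to each column (1 only where both bits are 1):
  00011
& 01111
-------
  00011

Answer: 00011 (3)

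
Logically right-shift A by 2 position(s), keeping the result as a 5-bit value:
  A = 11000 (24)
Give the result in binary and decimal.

Logical shift right by 2: drop the bottom 2 bit(s), prepend 2 zero(s) on the left.
  11000  ->  keep [110], discard [00], prepend 00
= 00110

Answer: 00110 (6)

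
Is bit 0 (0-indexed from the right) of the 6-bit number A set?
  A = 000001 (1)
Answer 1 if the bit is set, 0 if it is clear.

Bit 0 is the 1st from the right.
  000001
       ^
That bit is 1.

Answer: 1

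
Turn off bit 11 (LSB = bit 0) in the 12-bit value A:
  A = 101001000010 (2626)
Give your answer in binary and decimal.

Mask = ~(1 << 11) = 011111111111
Bit 11 of A is 1, so AND-ing with the mask clears it to 0.
  101001000010
& 011111111111
--------------
  001001000010

Answer: 001001000010 (578)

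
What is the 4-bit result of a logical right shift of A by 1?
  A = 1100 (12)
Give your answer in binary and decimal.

Logical shift right by 1: drop the bottom 1 bit(s), prepend 1 zero(s) on the left.
  1100  ->  keep [110], discard [0], prepend 0
= 0110

Answer: 0110 (6)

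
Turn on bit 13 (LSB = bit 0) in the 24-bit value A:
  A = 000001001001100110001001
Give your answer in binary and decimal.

Mask = 1 << 13 = 000000000010000000000000
Bit 13 of A is 0, so OR-ing with the mask flips it to 1.
  000001001001100110001001
| 000000000010000000000000
--------------------------
  000001001011100110001001

Answer: 000001001011100110001001 (309641)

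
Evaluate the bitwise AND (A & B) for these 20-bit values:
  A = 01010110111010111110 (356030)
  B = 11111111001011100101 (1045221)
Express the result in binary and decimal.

Apply & to each column (1 only where both bits are 1):
  01010110111010111110
& 11111111001011100101
----------------------
  01010110001010100100

Answer: 01010110001010100100 (352932)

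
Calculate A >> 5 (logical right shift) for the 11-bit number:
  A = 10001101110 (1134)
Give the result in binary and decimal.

Logical shift right by 5: drop the bottom 5 bit(s), prepend 5 zero(s) on the left.
  10001101110  ->  keep [100011], discard [01110], prepend 00000
= 00000100011

Answer: 00000100011 (35)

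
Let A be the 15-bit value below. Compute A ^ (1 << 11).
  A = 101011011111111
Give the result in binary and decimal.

Mask = 1 << 11 = 000100000000000
Bit 11 of A is 0; XOR with the mask flips it to 1.
  101011011111111
^ 000100000000000
-----------------
  101111011111111

Answer: 101111011111111 (24319)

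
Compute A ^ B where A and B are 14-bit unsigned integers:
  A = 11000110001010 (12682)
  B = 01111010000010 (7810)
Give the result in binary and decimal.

Apply ^ to each column (1 where bits differ):
  11000110001010
^ 01111010000010
----------------
  10111100001000

Answer: 10111100001000 (12040)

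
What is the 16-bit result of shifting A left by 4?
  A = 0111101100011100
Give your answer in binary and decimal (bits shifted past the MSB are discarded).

Shift left by 4: drop the top 4 bit(s), append 4 zero(s) on the right.
  0111101100011100  ->  discard [0111], keep [101100011100], append 0000
= 1011000111000000

Answer: 1011000111000000 (45504)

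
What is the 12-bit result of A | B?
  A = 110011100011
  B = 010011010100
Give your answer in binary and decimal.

Apply | to each column (1 where either bit is 1):
  110011100011
| 010011010100
--------------
  110011110111

Answer: 110011110111 (3319)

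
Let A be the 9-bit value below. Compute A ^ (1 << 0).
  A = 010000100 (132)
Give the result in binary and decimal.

Mask = 1 << 0 = 000000001
Bit 0 of A is 0; XOR with the mask flips it to 1.
  010000100
^ 000000001
-----------
  010000101

Answer: 010000101 (133)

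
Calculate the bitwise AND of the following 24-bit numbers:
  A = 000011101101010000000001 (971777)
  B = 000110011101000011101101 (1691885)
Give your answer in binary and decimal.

Apply & to each column (1 only where both bits are 1):
  000011101101010000000001
& 000110011101000011101101
--------------------------
  000010001101000000000001

Answer: 000010001101000000000001 (577537)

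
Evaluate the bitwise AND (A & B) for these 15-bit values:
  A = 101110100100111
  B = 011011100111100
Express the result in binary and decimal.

Apply & to each column (1 only where both bits are 1):
  101110100100111
& 011011100111100
-----------------
  001010100100100

Answer: 001010100100100 (5412)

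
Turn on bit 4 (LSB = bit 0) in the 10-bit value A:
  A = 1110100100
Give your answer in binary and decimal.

Mask = 1 << 4 = 0000010000
Bit 4 of A is 0, so OR-ing with the mask flips it to 1.
  1110100100
| 0000010000
------------
  1110110100

Answer: 1110110100 (948)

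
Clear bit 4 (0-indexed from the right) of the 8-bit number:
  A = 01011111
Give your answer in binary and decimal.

Mask = ~(1 << 4) = 11101111
Bit 4 of A is 1, so AND-ing with the mask clears it to 0.
  01011111
& 11101111
----------
  01001111

Answer: 01001111 (79)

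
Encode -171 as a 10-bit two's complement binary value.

1. Binary of +171:  0010101011
2. Invert bits:     1101010100
3. Add 1:           1101010101

Answer: 1101010101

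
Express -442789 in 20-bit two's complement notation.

1. Binary of +442789:  01101100000110100101
2. Invert bits:     10010011111001011010
3. Add 1:           10010011111001011011

Answer: 10010011111001011011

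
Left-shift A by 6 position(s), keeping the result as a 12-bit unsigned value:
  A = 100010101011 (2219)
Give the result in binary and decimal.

Shift left by 6: drop the top 6 bit(s), append 6 zero(s) on the right.
  100010101011  ->  discard [100010], keep [101011], append 000000
= 101011000000

Answer: 101011000000 (2752)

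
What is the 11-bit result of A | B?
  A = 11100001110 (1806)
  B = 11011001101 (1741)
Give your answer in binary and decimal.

Apply | to each column (1 where either bit is 1):
  11100001110
| 11011001101
-------------
  11111001111

Answer: 11111001111 (1999)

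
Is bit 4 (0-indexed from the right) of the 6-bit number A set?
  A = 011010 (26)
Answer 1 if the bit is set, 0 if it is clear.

Bit 4 is the 5th from the right.
  011010
   ^
That bit is 1.

Answer: 1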